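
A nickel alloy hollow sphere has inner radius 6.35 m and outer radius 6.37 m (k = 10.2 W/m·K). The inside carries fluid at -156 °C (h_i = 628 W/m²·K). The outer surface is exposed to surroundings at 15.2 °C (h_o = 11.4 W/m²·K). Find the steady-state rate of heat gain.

Q = 9.56×10^5 W

Series thermal resistances, inner to outer:
  R_conv,in = 1/(4πr²h) = 1/(4π·6.35²·628) = 3.143×10^-6 K/W
  R_nickel alloy = (1/6.35 − 1/6.37)/(4πk) = 4.944×10^-4/(4π·10.2) = 3.858×10^-6 K/W
  R_conv,out = 1/(4πr²h) = 1/(4π·6.37²·11.4) = 1.720×10^-4 K/W
ΣR = 3.143×10^-6 + 3.858×10^-6 + 1.720×10^-4 = 1.790×10^-4 K/W
Q = ΔT/ΣR = (-156 °C − 15.2 °C)/1.790×10^-4 = -9.56×10^5 W
(Negative Q ⇒ heat flows inward; heat gain = 9.56×10^5 W.)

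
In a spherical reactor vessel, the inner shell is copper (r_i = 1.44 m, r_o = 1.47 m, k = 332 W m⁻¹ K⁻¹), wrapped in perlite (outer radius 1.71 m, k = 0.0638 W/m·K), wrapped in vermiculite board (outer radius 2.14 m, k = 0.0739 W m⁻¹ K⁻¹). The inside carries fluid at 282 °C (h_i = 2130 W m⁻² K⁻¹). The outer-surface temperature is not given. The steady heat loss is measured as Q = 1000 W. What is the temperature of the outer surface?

Sum the resistances:
  R_conv,in = 1/(4πr²h) = 1/(4π·1.44²·2130) = 1.802×10^-5 K/W
  R_copper = (1/1.44 − 1/1.47)/(4πk) = 0.01417/(4π·332) = 3.397×10^-6 K/W
  R_perlite = (1/1.47 − 1/1.71)/(4πk) = 0.09548/(4π·0.0638) = 0.1191 K/W
  R_vermiculite board = (1/1.71 − 1/2.14)/(4πk) = 0.1175/(4π·0.0739) = 0.1265 K/W
ΣR = 0.2456 K/W
ΔT = Q·ΣR = 1000 × 0.2456 = 245.6 K
Heat flows outward, so T_out = T_in − ΔT = 282 − 245.6 = 36.4 °C

T_out = 36.4 °C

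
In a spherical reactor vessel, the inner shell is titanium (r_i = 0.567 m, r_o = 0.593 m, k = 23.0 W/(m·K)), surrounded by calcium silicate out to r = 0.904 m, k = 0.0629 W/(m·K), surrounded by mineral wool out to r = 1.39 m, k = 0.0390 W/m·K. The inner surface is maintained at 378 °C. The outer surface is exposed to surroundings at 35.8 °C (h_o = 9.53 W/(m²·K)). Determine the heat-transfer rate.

Treat each layer as a resistance in series:
  R_titanium = (1/0.567 − 1/0.593)/(4πk) = 0.07733/(4π·23.0) = 2.675×10^-4 K/W
  R_calcium silicate = (1/0.593 − 1/0.904)/(4πk) = 0.5801/(4π·0.0629) = 0.7340 K/W
  R_mineral wool = (1/0.904 − 1/1.39)/(4πk) = 0.3868/(4π·0.0390) = 0.7892 K/W
  R_conv,out = 1/(4πr²h) = 1/(4π·1.39²·9.53) = 0.004322 K/W
ΣR = 2.675×10^-4 + 0.7340 + 0.7892 + 0.004322 = 1.528 K/W
Q = ΔT/ΣR = (378 °C − 35.8 °C)/1.528 = 224 W

Q = 224 W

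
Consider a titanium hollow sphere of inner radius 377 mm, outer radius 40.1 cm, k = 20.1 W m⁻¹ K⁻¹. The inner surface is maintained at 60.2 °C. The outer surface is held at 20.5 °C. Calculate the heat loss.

Q = 4πk·ΔT/(1/r₁ − 1/r₂) = 4π × 20.1 × 39.7 / (1/0.377 − 1/0.401) = 63200 W

Q = 63.2 kW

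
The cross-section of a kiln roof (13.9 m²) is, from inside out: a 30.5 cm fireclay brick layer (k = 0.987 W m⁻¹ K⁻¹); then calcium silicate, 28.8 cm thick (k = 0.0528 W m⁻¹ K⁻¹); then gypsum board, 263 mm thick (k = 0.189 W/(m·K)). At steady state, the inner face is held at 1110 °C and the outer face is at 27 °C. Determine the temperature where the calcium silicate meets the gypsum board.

T = 238 °C

Resistance network (inner→outer):
  R_fireclay brick = L/(kA) = 0.305/(0.987·13.9) = 0.02223 K/W
  R_calcium silicate = L/(kA) = 0.288/(0.0528·13.9) = 0.3924 K/W
  R_gypsum board = L/(kA) = 0.263/(0.189·13.9) = 0.1001 K/W
ΣR = 0.02223 + 0.3924 + 0.1001 = 0.5147 K/W
Q = ΔT/ΣR = (1110 °C − 27 °C)/0.5147 = 2104 W
From the inner boundary to the calcium silicate/gypsum board interface, ΣR_partial = 0.4146 K/W.
T_interface = T_in − Q·ΣR_partial = 1110 °C − (2104)(0.4146) = 238 °C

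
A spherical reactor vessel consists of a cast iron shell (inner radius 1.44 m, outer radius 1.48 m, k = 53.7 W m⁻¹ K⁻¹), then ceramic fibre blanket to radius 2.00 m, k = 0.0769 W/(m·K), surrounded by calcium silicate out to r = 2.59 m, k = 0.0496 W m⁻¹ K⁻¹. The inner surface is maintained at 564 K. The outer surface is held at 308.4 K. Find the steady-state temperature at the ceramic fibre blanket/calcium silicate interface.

Resistance network (inner→outer):
  R_cast iron = (1/1.44 − 1/1.48)/(4πk) = 0.01877/(4π·53.7) = 2.781×10^-5 K/W
  R_ceramic fibre blanket = (1/1.48 − 1/2.00)/(4πk) = 0.1757/(4π·0.0769) = 0.1818 K/W
  R_calcium silicate = (1/2.00 − 1/2.59)/(4πk) = 0.1139/(4π·0.0496) = 0.1827 K/W
ΣR = 2.781×10^-5 + 0.1818 + 0.1827 = 0.3645 K/W
Q = ΔT/ΣR = (564 K − 308.4 K)/0.3645 = 701.2 W
From the inner boundary to the ceramic fibre blanket/calcium silicate interface, ΣR_partial = 0.1818 K/W.
T_interface = T_in − Q·ΣR_partial = 564 K − (701.2)(0.1818) = 437 K

T = 437 K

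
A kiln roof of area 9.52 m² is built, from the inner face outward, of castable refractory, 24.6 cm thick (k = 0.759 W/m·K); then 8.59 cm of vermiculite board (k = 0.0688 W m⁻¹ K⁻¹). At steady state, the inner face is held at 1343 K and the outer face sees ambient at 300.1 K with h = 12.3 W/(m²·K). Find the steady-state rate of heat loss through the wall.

Q = 6.00 kW

Series thermal resistances, inner to outer:
  R_castable refractory = L/(kA) = 0.246/(0.759·9.52) = 0.03405 K/W
  R_vermiculite board = L/(kA) = 0.0859/(0.0688·9.52) = 0.1311 K/W
  R_conv,out = 1/(hA) = 1/(12.3·9.52) = 0.008540 K/W
ΣR = 0.03405 + 0.1311 + 0.008540 = 0.1737 K/W
Q = ΔT/ΣR = (1343 K − 300.1 K)/0.1737 = 6000 W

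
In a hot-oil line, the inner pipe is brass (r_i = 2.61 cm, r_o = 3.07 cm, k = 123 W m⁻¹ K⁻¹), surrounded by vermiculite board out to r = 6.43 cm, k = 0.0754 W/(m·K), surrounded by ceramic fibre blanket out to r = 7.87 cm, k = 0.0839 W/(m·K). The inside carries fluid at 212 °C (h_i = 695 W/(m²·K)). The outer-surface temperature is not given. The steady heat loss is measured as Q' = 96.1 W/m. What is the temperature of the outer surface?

T_out = 24.3 °C

Series resistances:
  R'_conv,in = 1/(2πr h) = 1/(2π·0.0261·695) = 0.008774 m·K/W
  R'_brass = ln(0.0307/0.0261)/(2πk) = 0.1623/(2π·123) = 2.100×10^-4 m·K/W
  R'_vermiculite board = ln(0.0643/0.0307)/(2πk) = 0.7393/(2π·0.0754) = 1.561 m·K/W
  R'_ceramic fibre blanket = ln(0.0787/0.0643)/(2πk) = 0.2021/(2π·0.0839) = 0.3833 m·K/W
ΣR = 1.953 m·K/W
ΔT = Q'·ΣR = 96.1 × 1.953 = 187.7 K
Heat flows outward, so T_out = T_in − ΔT = 212 − 187.7 = 24.3 °C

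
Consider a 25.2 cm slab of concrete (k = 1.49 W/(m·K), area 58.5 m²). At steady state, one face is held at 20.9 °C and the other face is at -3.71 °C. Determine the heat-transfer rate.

Q = kA·ΔT/L = 1.49 × 58.5 × |20.9 °C − -3.71 °C| / 0.252 = 8510 W

Q = 8.51 kW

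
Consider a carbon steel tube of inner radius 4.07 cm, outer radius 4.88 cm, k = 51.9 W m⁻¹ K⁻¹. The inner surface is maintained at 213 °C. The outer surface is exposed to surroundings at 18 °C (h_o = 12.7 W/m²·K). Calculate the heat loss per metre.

Q' = 758 W/m

Treat each layer as a resistance in series:
  R'_carbon steel = ln(0.0488/0.0407)/(2πk) = 0.1815/(2π·51.9) = 5.566×10^-4 m·K/W
  R'_conv,out = 1/(2πr h) = 1/(2π·0.0488·12.7) = 0.2568 m·K/W
ΣR = 5.566×10^-4 + 0.2568 = 0.2574 m·K/W
Q' = ΔT/ΣR = (213 °C − 18 °C)/0.2574 = 758 W/m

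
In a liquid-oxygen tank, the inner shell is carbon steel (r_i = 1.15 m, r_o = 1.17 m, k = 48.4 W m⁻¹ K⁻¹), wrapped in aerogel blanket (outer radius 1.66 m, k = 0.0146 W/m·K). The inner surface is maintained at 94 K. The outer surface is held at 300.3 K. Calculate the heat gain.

Treat each layer as a resistance in series:
  R_carbon steel = (1/1.15 − 1/1.17)/(4πk) = 0.01486/(4π·48.4) = 2.444×10^-5 K/W
  R_aerogel blanket = (1/1.17 − 1/1.66)/(4πk) = 0.2523/(4π·0.0146) = 1.375 K/W
ΣR = 2.444×10^-5 + 1.375 = 1.375 K/W
Q = ΔT/ΣR = (94 K − 300.3 K)/1.375 = -150 W
(Negative Q ⇒ heat flows inward; heat gain = 150 W.)

Q = 150 W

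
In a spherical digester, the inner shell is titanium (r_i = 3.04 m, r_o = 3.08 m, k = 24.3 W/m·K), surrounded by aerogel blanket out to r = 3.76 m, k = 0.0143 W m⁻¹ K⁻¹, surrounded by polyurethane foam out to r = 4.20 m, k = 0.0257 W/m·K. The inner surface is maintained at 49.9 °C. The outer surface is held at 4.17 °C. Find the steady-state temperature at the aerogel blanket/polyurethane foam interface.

T = 13.7 °C

Treat each layer as a resistance in series:
  R_titanium = (1/3.04 − 1/3.08)/(4πk) = 0.004272/(4π·24.3) = 1.399×10^-5 K/W
  R_aerogel blanket = (1/3.08 − 1/3.76)/(4πk) = 0.05872/(4π·0.0143) = 0.3268 K/W
  R_polyurethane foam = (1/3.76 − 1/4.20)/(4πk) = 0.02786/(4π·0.0257) = 0.08627 K/W
ΣR = 1.399×10^-5 + 0.3268 + 0.08627 = 0.4131 K/W
Q = ΔT/ΣR = (49.9 °C − 4.17 °C)/0.4131 = 110.7 W
From the inner boundary to the aerogel blanket/polyurethane foam interface, ΣR_partial = 0.3268 K/W.
T_interface = T_in − Q·ΣR_partial = 49.9 °C − (110.7)(0.3268) = 13.7 °C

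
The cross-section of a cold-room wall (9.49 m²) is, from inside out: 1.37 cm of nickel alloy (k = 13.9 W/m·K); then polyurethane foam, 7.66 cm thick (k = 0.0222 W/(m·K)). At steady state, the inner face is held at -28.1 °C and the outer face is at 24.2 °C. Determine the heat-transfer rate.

Q = 144 W

Treat each layer as a resistance in series:
  R_nickel alloy = L/(kA) = 0.0137/(13.9·9.49) = 1.039×10^-4 K/W
  R_polyurethane foam = L/(kA) = 0.0766/(0.0222·9.49) = 0.3636 K/W
ΣR = 1.039×10^-4 + 0.3636 = 0.3637 K/W
Q = ΔT/ΣR = (-28.1 °C − 24.2 °C)/0.3637 = -144 W
(Negative Q ⇒ heat flows inward; heat gain = 144 W.)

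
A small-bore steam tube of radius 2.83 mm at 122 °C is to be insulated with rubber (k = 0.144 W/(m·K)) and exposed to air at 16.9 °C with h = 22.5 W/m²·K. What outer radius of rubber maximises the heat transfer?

r_cr = 0.640 cm

For a cylinder, r_cr = k_ins/h = 0.144/22.5 = 0.00640 m = 0.640 cm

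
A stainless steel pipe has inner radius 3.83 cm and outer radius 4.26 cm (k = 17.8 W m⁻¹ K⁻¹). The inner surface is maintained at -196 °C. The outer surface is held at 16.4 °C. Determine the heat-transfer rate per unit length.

Q' = 223 kW/m

Q' = 2πk·ΔT/ln(r₂/r₁) = 2π × 17.8 × 212.4 / ln(0.0426/0.0383) = 2.23×10^5 W/m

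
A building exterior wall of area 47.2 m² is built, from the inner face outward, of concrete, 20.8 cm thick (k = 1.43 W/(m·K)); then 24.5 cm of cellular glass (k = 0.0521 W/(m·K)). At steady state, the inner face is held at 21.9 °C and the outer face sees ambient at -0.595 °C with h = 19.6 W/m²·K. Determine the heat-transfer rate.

Q = 217 W

Series thermal resistances, inner to outer:
  R_concrete = L/(kA) = 0.208/(1.43·47.2) = 0.003082 K/W
  R_cellular glass = L/(kA) = 0.245/(0.0521·47.2) = 0.09963 K/W
  R_conv,out = 1/(hA) = 1/(19.6·47.2) = 0.001081 K/W
ΣR = 0.003082 + 0.09963 + 0.001081 = 0.1038 K/W
Q = ΔT/ΣR = (21.9 °C − -0.595 °C)/0.1038 = 217 W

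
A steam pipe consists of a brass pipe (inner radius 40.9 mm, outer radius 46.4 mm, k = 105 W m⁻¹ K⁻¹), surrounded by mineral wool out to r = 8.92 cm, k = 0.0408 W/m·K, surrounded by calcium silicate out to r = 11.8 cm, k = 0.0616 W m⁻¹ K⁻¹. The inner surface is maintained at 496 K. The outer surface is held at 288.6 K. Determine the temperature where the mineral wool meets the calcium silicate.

Resistance network (inner→outer):
  R'_brass = ln(0.0464/0.0409)/(2πk) = 0.1262/(2π·105) = 1.912×10^-4 m·K/W
  R'_mineral wool = ln(0.0892/0.0464)/(2πk) = 0.6536/(2π·0.0408) = 2.550 m·K/W
  R'_calcium silicate = ln(0.118/0.0892)/(2πk) = 0.2798/(2π·0.0616) = 0.7229 m·K/W
ΣR = 1.912×10^-4 + 2.550 + 0.7229 = 3.273 m·K/W
Q' = ΔT/ΣR = (496 K − 288.6 K)/3.273 = 63.37 W/m
From the inner boundary to the mineral wool/calcium silicate interface, ΣR_partial = 2.550 m·K/W.
T_interface = T_in − Q'·ΣR_partial = 496 K − (63.37)(2.550) = 334.4 K

T = 334.4 K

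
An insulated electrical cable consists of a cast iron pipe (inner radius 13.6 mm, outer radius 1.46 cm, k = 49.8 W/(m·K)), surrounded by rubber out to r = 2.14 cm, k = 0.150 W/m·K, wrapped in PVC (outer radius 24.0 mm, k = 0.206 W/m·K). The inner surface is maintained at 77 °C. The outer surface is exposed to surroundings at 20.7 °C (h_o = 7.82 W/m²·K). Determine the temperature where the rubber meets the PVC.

T = 60.0 °C

Resistance network (inner→outer):
  R'_cast iron = ln(0.0146/0.0136)/(2πk) = 0.07095/(2π·49.8) = 2.268×10^-4 m·K/W
  R'_rubber = ln(0.0214/0.0146)/(2πk) = 0.3824/(2π·0.150) = 0.4057 m·K/W
  R'_PVC = ln(0.0240/0.0214)/(2πk) = 0.1147/(2π·0.206) = 0.08859 m·K/W
  R'_conv,out = 1/(2πr h) = 1/(2π·0.0240·7.82) = 0.8480 m·K/W
ΣR = 2.268×10^-4 + 0.4057 + 0.08859 + 0.8480 = 1.343 m·K/W
Q' = ΔT/ΣR = (77 °C − 20.7 °C)/1.343 = 41.92 W/m
From the inner boundary to the rubber/PVC interface, ΣR_partial = 0.4059 m·K/W.
T_interface = T_in − Q'·ΣR_partial = 77 °C − (41.92)(0.4059) = 60.0 °C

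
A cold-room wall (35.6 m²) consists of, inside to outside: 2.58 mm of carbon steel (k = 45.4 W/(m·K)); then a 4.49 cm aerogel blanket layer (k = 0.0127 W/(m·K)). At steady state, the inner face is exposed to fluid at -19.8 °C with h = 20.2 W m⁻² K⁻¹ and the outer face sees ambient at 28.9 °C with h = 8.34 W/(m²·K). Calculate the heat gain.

Treat each layer as a resistance in series:
  R_conv,in = 1/(hA) = 1/(20.2·35.6) = 0.001391 K/W
  R_carbon steel = L/(kA) = 0.00258/(45.4·35.6) = 1.596×10^-6 K/W
  R_aerogel blanket = L/(kA) = 0.0449/(0.0127·35.6) = 0.09931 K/W
  R_conv,out = 1/(hA) = 1/(8.34·35.6) = 0.003368 K/W
ΣR = 0.001391 + 1.596×10^-6 + 0.09931 + 0.003368 = 0.1041 K/W
Q = ΔT/ΣR = (-19.8 °C − 28.9 °C)/0.1041 = -468 W
(Negative Q ⇒ heat flows inward; heat gain = 468 W.)

Q = 468 W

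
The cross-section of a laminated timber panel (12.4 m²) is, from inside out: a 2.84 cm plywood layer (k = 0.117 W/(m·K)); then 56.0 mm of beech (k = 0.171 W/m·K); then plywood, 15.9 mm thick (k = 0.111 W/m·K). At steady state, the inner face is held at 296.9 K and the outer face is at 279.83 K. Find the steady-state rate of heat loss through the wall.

Q = 297 W

Resistance network (inner→outer):
  R_plywood = L/(kA) = 0.0284/(0.117·12.4) = 0.01958 K/W
  R_beech = L/(kA) = 0.0560/(0.171·12.4) = 0.02641 K/W
  R_plywood = L/(kA) = 0.0159/(0.111·12.4) = 0.01155 K/W
ΣR = 0.01958 + 0.02641 + 0.01155 = 0.05754 K/W
Q = ΔT/ΣR = (296.9 K − 279.83 K)/0.05754 = 297 W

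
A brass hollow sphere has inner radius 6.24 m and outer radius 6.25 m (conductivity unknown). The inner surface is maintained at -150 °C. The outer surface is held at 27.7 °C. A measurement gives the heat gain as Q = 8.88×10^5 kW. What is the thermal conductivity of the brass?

ΣR = ΔT/Q = |-150 − 27.7|/8.88×10^8 = 2.001×10^-7 K/W
(1/r₁−1/r₂)/(4πk) = 2.001×10^-7 ⇒ k = 2.564×10^-4/(4π·2.001×10^-7) = 102 W/m·K

k = 102 W/m·K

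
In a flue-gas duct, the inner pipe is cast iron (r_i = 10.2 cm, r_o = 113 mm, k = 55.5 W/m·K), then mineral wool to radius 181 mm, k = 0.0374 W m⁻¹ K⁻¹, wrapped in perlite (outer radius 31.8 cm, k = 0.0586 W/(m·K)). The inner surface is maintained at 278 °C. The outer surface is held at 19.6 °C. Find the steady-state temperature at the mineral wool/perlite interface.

Resistance network (inner→outer):
  R'_cast iron = ln(0.113/0.102)/(2πk) = 0.1024/(2π·55.5) = 2.937×10^-4 m·K/W
  R'_mineral wool = ln(0.181/0.113)/(2πk) = 0.4711/(2π·0.0374) = 2.005 m·K/W
  R'_perlite = ln(0.318/0.181)/(2πk) = 0.5636/(2π·0.0586) = 1.531 m·K/W
ΣR = 2.937×10^-4 + 2.005 + 1.531 = 3.536 m·K/W
Q' = ΔT/ΣR = (278 °C − 19.6 °C)/3.536 = 73.08 W/m
From the inner boundary to the mineral wool/perlite interface, ΣR_partial = 2.005 m·K/W.
T_interface = T_in − Q'·ΣR_partial = 278 °C − (73.08)(2.005) = 131 °C

T = 131 °C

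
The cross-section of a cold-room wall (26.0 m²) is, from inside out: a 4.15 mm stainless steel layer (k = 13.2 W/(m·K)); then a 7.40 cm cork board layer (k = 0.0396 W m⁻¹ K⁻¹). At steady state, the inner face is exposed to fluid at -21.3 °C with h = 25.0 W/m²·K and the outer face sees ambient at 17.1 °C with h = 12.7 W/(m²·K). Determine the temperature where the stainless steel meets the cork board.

Treat each layer as a resistance in series:
  R_conv,in = 1/(hA) = 1/(25.0·26.0) = 0.001538 K/W
  R_stainless steel = L/(kA) = 0.00415/(13.2·26.0) = 1.209×10^-5 K/W
  R_cork board = L/(kA) = 0.0740/(0.0396·26.0) = 0.07187 K/W
  R_conv,out = 1/(hA) = 1/(12.7·26.0) = 0.003028 K/W
ΣR = 0.001538 + 1.209×10^-5 + 0.07187 + 0.003028 = 0.07645 K/W
Q = ΔT/ΣR = (-21.3 °C − 17.1 °C)/0.07645 = -502.3 W
From the inner boundary to the stainless steel/cork board interface, ΣR_partial = 0.001550 K/W.
T_interface = T_in − Q·ΣR_partial = -21.3 °C − (-502.3)(0.001550) = -20.5 °C

T = -20.5 °C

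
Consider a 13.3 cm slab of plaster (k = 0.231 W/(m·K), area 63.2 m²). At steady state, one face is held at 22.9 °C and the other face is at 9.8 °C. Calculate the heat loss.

Q = 1440 W

Q = kA·ΔT/L = 0.231 × 63.2 × |22.9 °C − 9.8 °C| / 0.133 = 1440 W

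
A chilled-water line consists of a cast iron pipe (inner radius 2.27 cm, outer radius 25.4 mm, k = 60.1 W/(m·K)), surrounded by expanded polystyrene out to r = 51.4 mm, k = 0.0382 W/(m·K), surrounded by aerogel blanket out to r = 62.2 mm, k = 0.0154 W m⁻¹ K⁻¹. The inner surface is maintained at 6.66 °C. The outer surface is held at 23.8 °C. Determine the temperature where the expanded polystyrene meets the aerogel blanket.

T = 16.9 °C

Resistance network (inner→outer):
  R'_cast iron = ln(0.0254/0.0227)/(2πk) = 0.1124/(2π·60.1) = 2.976×10^-4 m·K/W
  R'_expanded polystyrene = ln(0.0514/0.0254)/(2πk) = 0.7049/(2π·0.0382) = 2.937 m·K/W
  R'_aerogel blanket = ln(0.0622/0.0514)/(2πk) = 0.1907/(2π·0.0154) = 1.971 m·K/W
ΣR = 2.976×10^-4 + 2.937 + 1.971 = 4.908 m·K/W
Q' = ΔT/ΣR = (6.66 °C − 23.8 °C)/4.908 = -3.492 W/m
From the inner boundary to the expanded polystyrene/aerogel blanket interface, ΣR_partial = 2.937 m·K/W.
T_interface = T_in − Q'·ΣR_partial = 6.66 °C − (-3.492)(2.937) = 16.9 °C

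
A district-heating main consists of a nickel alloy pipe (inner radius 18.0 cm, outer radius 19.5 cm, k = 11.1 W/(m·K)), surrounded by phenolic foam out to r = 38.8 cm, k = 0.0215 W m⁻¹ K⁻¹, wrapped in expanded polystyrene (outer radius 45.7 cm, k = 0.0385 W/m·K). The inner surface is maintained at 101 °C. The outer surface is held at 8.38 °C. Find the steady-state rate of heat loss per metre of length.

Treat each layer as a resistance in series:
  R'_nickel alloy = ln(0.195/0.180)/(2πk) = 0.08004/(2π·11.1) = 0.001148 m·K/W
  R'_phenolic foam = ln(0.388/0.195)/(2πk) = 0.6880/(2π·0.0215) = 5.093 m·K/W
  R'_expanded polystyrene = ln(0.457/0.388)/(2πk) = 0.1637/(2π·0.0385) = 0.6766 m·K/W
ΣR = 0.001148 + 5.093 + 0.6766 = 5.771 m·K/W
Q' = ΔT/ΣR = (101 °C − 8.38 °C)/5.771 = 16.0 W/m

Q' = 16.0 W/m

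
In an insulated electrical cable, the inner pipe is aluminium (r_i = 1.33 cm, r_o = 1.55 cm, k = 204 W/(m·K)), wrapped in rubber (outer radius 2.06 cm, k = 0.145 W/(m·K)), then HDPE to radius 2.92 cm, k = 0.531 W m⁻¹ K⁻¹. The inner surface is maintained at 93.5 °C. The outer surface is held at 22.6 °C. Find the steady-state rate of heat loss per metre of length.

Q' = 170 W/m

Series thermal resistances, inner to outer:
  R'_aluminium = ln(0.0155/0.0133)/(2πk) = 0.1531/(2π·204) = 1.194×10^-4 m·K/W
  R'_rubber = ln(0.0206/0.0155)/(2πk) = 0.2845/(2π·0.145) = 0.3122 m·K/W
  R'_HDPE = ln(0.0292/0.0206)/(2πk) = 0.3489/(2π·0.531) = 0.1046 m·K/W
ΣR = 1.194×10^-4 + 0.3122 + 0.1046 = 0.4169 m·K/W
Q' = ΔT/ΣR = (93.5 °C − 22.6 °C)/0.4169 = 170 W/m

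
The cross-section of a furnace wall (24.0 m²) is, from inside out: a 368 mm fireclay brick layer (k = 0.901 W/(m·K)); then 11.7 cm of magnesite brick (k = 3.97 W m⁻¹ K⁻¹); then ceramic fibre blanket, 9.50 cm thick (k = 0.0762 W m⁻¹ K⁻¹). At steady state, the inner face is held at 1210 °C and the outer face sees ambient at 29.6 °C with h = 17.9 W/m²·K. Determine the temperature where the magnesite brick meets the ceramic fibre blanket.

T = 913 °C

Treat each layer as a resistance in series:
  R_fireclay brick = L/(kA) = 0.368/(0.901·24.0) = 0.01702 K/W
  R_magnesite brick = L/(kA) = 0.117/(3.97·24.0) = 0.001228 K/W
  R_ceramic fibre blanket = L/(kA) = 0.0950/(0.0762·24.0) = 0.05195 K/W
  R_conv,out = 1/(hA) = 1/(17.9·24.0) = 0.002328 K/W
ΣR = 0.01702 + 0.001228 + 0.05195 + 0.002328 = 0.07253 K/W
Q = ΔT/ΣR = (1210 °C − 29.6 °C)/0.07253 = 16270 W
From the inner boundary to the magnesite brick/ceramic fibre blanket interface, ΣR_partial = 0.01825 K/W.
T_interface = T_in − Q·ΣR_partial = 1210 °C − (16270)(0.01825) = 913 °C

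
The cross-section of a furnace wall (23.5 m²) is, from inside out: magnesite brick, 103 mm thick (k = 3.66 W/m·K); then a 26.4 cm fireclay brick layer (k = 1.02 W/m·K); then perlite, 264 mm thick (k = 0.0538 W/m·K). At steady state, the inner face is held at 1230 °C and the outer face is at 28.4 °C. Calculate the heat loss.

Resistance network (inner→outer):
  R_magnesite brick = L/(kA) = 0.103/(3.66·23.5) = 0.001198 K/W
  R_fireclay brick = L/(kA) = 0.264/(1.02·23.5) = 0.01101 K/W
  R_perlite = L/(kA) = 0.264/(0.0538·23.5) = 0.2088 K/W
ΣR = 0.001198 + 0.01101 + 0.2088 = 0.2210 K/W
Q = ΔT/ΣR = (1230 °C − 28.4 °C)/0.2210 = 5440 W

Q = 5.44 kW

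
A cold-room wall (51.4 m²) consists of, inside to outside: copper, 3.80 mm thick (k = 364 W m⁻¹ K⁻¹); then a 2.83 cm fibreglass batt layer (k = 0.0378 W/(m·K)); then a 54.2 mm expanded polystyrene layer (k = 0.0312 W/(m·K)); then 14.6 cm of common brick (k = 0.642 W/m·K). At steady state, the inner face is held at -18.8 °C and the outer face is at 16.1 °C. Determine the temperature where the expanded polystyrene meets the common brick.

T = 13.2 °C

Resistance network (inner→outer):
  R_copper = L/(kA) = 0.00380/(364·51.4) = 2.031×10^-7 K/W
  R_fibreglass batt = L/(kA) = 0.0283/(0.0378·51.4) = 0.01457 K/W
  R_expanded polystyrene = L/(kA) = 0.0542/(0.0312·51.4) = 0.03380 K/W
  R_common brick = L/(kA) = 0.146/(0.642·51.4) = 0.004424 K/W
ΣR = 2.031×10^-7 + 0.01457 + 0.03380 + 0.004424 = 0.05279 K/W
Q = ΔT/ΣR = (-18.8 °C − 16.1 °C)/0.05279 = -661.1 W
From the inner boundary to the expanded polystyrene/common brick interface, ΣR_partial = 0.04837 K/W.
T_interface = T_in − Q·ΣR_partial = -18.8 °C − (-661.1)(0.04837) = 13.2 °C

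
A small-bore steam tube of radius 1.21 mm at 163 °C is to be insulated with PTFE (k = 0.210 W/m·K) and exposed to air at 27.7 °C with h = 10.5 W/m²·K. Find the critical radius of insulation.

r_cr = 2.00 cm

For a cylinder, r_cr = k_ins/h = 0.210/10.5 = 0.0200 m = 2.00 cm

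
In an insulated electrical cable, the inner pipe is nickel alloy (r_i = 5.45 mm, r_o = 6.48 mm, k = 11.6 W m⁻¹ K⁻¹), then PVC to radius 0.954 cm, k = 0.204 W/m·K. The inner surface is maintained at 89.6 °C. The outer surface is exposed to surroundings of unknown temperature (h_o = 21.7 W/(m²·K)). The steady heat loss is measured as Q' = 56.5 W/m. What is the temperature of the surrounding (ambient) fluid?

T_out = 29.0 °C

Sum the resistances:
  R'_nickel alloy = ln(0.00648/0.00545)/(2πk) = 0.1731/(2π·11.6) = 0.002375 m·K/W
  R'_PVC = ln(0.00954/0.00648)/(2πk) = 0.3868/(2π·0.204) = 0.3017 m·K/W
  R'_conv,out = 1/(2πr h) = 1/(2π·0.00954·21.7) = 0.7688 m·K/W
ΣR = 1.073 m·K/W
ΔT = Q'·ΣR = 56.5 × 1.073 = 60.62 K
Heat flows outward, so T_out = T_in − ΔT = 89.6 − 60.62 = 29.0 °C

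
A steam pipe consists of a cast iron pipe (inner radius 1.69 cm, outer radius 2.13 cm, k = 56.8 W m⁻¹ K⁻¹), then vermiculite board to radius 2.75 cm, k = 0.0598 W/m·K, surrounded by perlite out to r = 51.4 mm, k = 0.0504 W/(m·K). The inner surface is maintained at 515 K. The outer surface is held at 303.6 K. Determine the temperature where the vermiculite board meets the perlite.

Treat each layer as a resistance in series:
  R'_cast iron = ln(0.0213/0.0169)/(2πk) = 0.2314/(2π·56.8) = 6.484×10^-4 m·K/W
  R'_vermiculite board = ln(0.0275/0.0213)/(2πk) = 0.2555/(2π·0.0598) = 0.6799 m·K/W
  R'_perlite = ln(0.0514/0.0275)/(2πk) = 0.6255/(2π·0.0504) = 1.975 m·K/W
ΣR = 6.484×10^-4 + 0.6799 + 1.975 = 2.656 m·K/W
Q' = ΔT/ΣR = (515 K − 303.6 K)/2.656 = 79.59 W/m
From the inner boundary to the vermiculite board/perlite interface, ΣR_partial = 0.6805 m·K/W.
T_interface = T_in − Q'·ΣR_partial = 515 K − (79.59)(0.6805) = 461 K

T = 461 K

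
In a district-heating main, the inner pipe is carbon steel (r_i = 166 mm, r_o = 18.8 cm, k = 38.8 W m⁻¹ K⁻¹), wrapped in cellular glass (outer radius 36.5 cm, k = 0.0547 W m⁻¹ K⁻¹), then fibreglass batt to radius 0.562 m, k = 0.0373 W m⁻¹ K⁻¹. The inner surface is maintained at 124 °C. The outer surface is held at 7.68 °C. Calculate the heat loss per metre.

Treat each layer as a resistance in series:
  R'_carbon steel = ln(0.188/0.166)/(2πk) = 0.1245/(2π·38.8) = 5.105×10^-4 m·K/W
  R'_cellular glass = ln(0.365/0.188)/(2πk) = 0.6635/(2π·0.0547) = 1.930 m·K/W
  R'_fibreglass batt = ln(0.562/0.365)/(2πk) = 0.4316/(2π·0.0373) = 1.842 m·K/W
ΣR = 5.105×10^-4 + 1.930 + 1.842 = 3.773 m·K/W
Q' = ΔT/ΣR = (124 °C − 7.68 °C)/3.773 = 30.8 W/m

Q' = 30.8 W/m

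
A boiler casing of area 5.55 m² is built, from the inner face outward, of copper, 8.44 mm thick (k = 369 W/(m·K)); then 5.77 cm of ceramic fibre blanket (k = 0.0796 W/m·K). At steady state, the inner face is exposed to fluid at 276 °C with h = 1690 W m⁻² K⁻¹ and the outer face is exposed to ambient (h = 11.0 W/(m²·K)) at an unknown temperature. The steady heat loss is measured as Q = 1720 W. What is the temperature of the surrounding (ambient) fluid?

T_out = 23.0 °C

Sum the resistances:
  R_conv,in = 1/(hA) = 1/(1690·5.55) = 1.066×10^-4 K/W
  R_copper = L/(kA) = 0.00844/(369·5.55) = 4.121×10^-6 K/W
  R_ceramic fibre blanket = L/(kA) = 0.0577/(0.0796·5.55) = 0.1306 K/W
  R_conv,out = 1/(hA) = 1/(11.0·5.55) = 0.01638 K/W
ΣR = 0.1471 K/W
ΔT = Q·ΣR = 1720 × 0.1471 = 253.0 K
Heat flows outward, so T_out = T_in − ΔT = 276 − 253.0 = 23.0 °C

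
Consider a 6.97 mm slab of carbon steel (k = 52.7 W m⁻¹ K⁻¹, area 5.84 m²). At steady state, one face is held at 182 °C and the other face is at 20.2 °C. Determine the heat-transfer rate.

Q = kA·ΔT/L = 52.7 × 5.84 × |182 °C − 20.2 °C| / 0.00697 = 7.14×10^6 W

Q = 7.14×10^6 W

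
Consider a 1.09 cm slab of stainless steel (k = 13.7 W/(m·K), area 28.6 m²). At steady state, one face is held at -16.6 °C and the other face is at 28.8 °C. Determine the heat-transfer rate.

Q = 1630 kW

Q = kA·ΔT/L = 13.7 × 28.6 × |-16.6 °C − 28.8 °C| / 0.0109 = 1.63×10^6 W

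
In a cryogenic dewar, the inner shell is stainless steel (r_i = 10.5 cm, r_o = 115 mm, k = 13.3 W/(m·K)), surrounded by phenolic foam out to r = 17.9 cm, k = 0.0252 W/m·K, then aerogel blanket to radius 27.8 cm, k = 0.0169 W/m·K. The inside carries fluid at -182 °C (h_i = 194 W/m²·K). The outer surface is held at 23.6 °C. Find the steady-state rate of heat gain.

Treat each layer as a resistance in series:
  R_conv,in = 1/(4πr²h) = 1/(4π·0.105²·194) = 0.03721 K/W
  R_stainless steel = (1/0.105 − 1/0.115)/(4πk) = 0.8282/(4π·13.3) = 0.004955 K/W
  R_phenolic foam = (1/0.115 − 1/0.179)/(4πk) = 3.109/(4π·0.0252) = 9.818 K/W
  R_aerogel blanket = (1/0.179 − 1/0.278)/(4πk) = 1.989/(4π·0.0169) = 9.368 K/W
ΣR = 0.03721 + 0.004955 + 9.818 + 9.368 = 19.23 K/W
Q = ΔT/ΣR = (-182 °C − 23.6 °C)/19.23 = -10.7 W
(Negative Q ⇒ heat flows inward; heat gain = 10.7 W.)

Q = 10.7 W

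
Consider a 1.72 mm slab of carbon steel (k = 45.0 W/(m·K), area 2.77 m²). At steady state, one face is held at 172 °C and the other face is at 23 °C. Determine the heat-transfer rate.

Q = 1.08×10^7 W

Q = kA·ΔT/L = 45.0 × 2.77 × |172 °C − 23 °C| / 0.00172 = 1.08×10^7 W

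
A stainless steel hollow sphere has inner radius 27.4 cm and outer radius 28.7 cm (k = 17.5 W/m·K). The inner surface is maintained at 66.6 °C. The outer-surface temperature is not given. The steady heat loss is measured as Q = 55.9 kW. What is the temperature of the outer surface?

T_out = 24.6 °C

Series resistances:
  R_stainless steel = (1/0.274 − 1/0.287)/(4πk) = 0.1653/(4π·17.5) = 7.517×10^-4 K/W
ΣR = 7.517×10^-4 K/W
ΔT = Q·ΣR = 55900 × 7.517×10^-4 = 42.02 K
Heat flows outward, so T_out = T_in − ΔT = 66.6 − 42.02 = 24.6 °C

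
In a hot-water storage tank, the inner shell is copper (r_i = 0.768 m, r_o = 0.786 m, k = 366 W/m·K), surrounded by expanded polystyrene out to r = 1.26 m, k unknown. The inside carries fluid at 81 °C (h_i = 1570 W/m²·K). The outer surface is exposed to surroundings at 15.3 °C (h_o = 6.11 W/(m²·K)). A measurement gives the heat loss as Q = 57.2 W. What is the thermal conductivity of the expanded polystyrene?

ΣR = ΔT/Q = |81 − 15.3|/57.2 = 1.149 K/W
Known resistances:
  R_conv,in = 1/(4πr²h) = 1/(4π·0.768²·1570) = 8.593×10^-5 K/W
  R_copper = (1/0.768 − 1/0.786)/(4πk) = 0.02982/(4π·366) = 6.483×10^-6 K/W
  R_conv,out = 1/(4πr²h) = 1/(4π·1.26²·6.11) = 0.008204 K/W
R_expanded polystyrene = ΣR − ΣR_known = 1.149 − 0.008296 = 1.141 K/W
(1/r₁−1/r₂)/(4πk) = 1.141 ⇒ k = 0.4786/(4π·1.141) = 0.0334 W/m·K

k = 0.0334 W/m·K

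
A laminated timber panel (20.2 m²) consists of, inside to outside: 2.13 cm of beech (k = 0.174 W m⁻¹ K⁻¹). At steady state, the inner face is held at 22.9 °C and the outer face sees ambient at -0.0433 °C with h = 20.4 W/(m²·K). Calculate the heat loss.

Q = 2.70 kW

Treat each layer as a resistance in series:
  R_beech = L/(kA) = 0.0213/(0.174·20.2) = 0.006060 K/W
  R_conv,out = 1/(hA) = 1/(20.4·20.2) = 0.002427 K/W
ΣR = 0.006060 + 0.002427 = 0.008487 K/W
Q = ΔT/ΣR = (22.9 °C − -0.0433 °C)/0.008487 = 2700 W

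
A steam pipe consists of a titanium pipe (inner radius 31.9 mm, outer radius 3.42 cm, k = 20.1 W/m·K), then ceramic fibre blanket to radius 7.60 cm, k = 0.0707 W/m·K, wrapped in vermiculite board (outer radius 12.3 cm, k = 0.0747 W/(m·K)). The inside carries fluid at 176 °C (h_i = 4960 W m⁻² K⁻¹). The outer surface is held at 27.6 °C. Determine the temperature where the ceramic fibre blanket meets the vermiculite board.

T = 81.5 °C

Series thermal resistances, inner to outer:
  R'_conv,in = 1/(2πr h) = 1/(2π·0.0319·4960) = 0.001006 m·K/W
  R'_titanium = ln(0.0342/0.0319)/(2πk) = 0.06962/(2π·20.1) = 5.513×10^-4 m·K/W
  R'_ceramic fibre blanket = ln(0.0760/0.0342)/(2πk) = 0.7985/(2π·0.0707) = 1.798 m·K/W
  R'_vermiculite board = ln(0.123/0.0760)/(2πk) = 0.4815/(2π·0.0747) = 1.026 m·K/W
ΣR = 0.001006 + 5.513×10^-4 + 1.798 + 1.026 = 2.826 m·K/W
Q' = ΔT/ΣR = (176 °C − 27.6 °C)/2.826 = 52.51 W/m
From the inner boundary to the ceramic fibre blanket/vermiculite board interface, ΣR_partial = 1.800 m·K/W.
T_interface = T_in − Q'·ΣR_partial = 176 °C − (52.51)(1.800) = 81.5 °C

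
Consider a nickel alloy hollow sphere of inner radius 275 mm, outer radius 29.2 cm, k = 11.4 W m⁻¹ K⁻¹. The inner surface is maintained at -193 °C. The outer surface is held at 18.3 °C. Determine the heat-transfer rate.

Q = 4πk·ΔT/(1/r₁ − 1/r₂) = 4π × 11.4 × 211.3 / (1/0.275 − 1/0.292) = 1.43×10^5 W

Q = 1.43×10^5 W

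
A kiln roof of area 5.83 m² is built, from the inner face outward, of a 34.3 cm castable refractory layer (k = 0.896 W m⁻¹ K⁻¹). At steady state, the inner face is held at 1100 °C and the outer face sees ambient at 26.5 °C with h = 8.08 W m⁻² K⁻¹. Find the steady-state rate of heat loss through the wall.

Series thermal resistances, inner to outer:
  R_castable refractory = L/(kA) = 0.343/(0.896·5.83) = 0.06566 K/W
  R_conv,out = 1/(hA) = 1/(8.08·5.83) = 0.02123 K/W
ΣR = 0.06566 + 0.02123 = 0.08689 K/W
Q = ΔT/ΣR = (1100 °C − 26.5 °C)/0.08689 = 12400 W

Q = 12400 W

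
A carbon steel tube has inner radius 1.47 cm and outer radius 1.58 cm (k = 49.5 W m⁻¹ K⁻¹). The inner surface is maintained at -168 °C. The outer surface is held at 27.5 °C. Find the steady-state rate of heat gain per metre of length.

Q' = 2πk·ΔT/ln(r₂/r₁) = 2π × 49.5 × 195.5 / ln(0.0158/0.0147) = 8.43×10^5 W/m

Q' = 843 kW/m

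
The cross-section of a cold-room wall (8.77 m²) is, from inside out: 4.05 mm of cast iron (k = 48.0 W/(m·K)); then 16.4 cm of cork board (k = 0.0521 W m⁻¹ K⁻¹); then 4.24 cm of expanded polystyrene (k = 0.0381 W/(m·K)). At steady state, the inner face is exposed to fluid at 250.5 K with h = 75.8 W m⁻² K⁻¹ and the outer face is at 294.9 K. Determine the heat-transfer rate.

Treat each layer as a resistance in series:
  R_conv,in = 1/(hA) = 1/(75.8·8.77) = 0.001504 K/W
  R_cast iron = L/(kA) = 0.00405/(48.0·8.77) = 9.621×10^-6 K/W
  R_cork board = L/(kA) = 0.164/(0.0521·8.77) = 0.3589 K/W
  R_expanded polystyrene = L/(kA) = 0.0424/(0.0381·8.77) = 0.1269 K/W
ΣR = 0.001504 + 9.621×10^-6 + 0.3589 + 0.1269 = 0.4873 K/W
Q = ΔT/ΣR = (250.5 K − 294.9 K)/0.4873 = -91.1 W
(Negative Q ⇒ heat flows inward; heat gain = 91.1 W.)

Q = 91.1 W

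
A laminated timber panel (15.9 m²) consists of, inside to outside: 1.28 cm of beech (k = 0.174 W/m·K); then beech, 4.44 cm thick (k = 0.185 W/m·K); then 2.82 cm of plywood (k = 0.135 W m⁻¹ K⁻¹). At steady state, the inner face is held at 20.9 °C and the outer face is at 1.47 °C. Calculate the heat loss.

Series thermal resistances, inner to outer:
  R_beech = L/(kA) = 0.0128/(0.174·15.9) = 0.004627 K/W
  R_beech = L/(kA) = 0.0444/(0.185·15.9) = 0.01509 K/W
  R_plywood = L/(kA) = 0.0282/(0.135·15.9) = 0.01314 K/W
ΣR = 0.004627 + 0.01509 + 0.01314 = 0.03286 K/W
Q = ΔT/ΣR = (20.9 °C − 1.47 °C)/0.03286 = 591 W

Q = 591 W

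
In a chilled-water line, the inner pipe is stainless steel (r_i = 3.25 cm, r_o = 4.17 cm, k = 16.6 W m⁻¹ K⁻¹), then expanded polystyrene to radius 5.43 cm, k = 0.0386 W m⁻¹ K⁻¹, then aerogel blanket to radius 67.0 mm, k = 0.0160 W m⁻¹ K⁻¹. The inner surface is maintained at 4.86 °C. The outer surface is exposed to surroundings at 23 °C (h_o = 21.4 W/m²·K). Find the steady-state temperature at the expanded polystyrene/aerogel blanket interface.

Resistance network (inner→outer):
  R'_stainless steel = ln(0.0417/0.0325)/(2πk) = 0.2493/(2π·16.6) = 0.002390 m·K/W
  R'_expanded polystyrene = ln(0.0543/0.0417)/(2πk) = 0.2640/(2π·0.0386) = 1.089 m·K/W
  R'_aerogel blanket = ln(0.0670/0.0543)/(2πk) = 0.2102/(2π·0.0160) = 2.091 m·K/W
  R'_conv,out = 1/(2πr h) = 1/(2π·0.0670·21.4) = 0.1110 m·K/W
ΣR = 0.002390 + 1.089 + 2.091 + 0.1110 = 3.293 m·K/W
Q' = ΔT/ΣR = (4.86 °C − 23 °C)/3.293 = -5.509 W/m
From the inner boundary to the expanded polystyrene/aerogel blanket interface, ΣR_partial = 1.091 m·K/W.
T_interface = T_in − Q'·ΣR_partial = 4.86 °C − (-5.509)(1.091) = 10.9 °C

T = 10.9 °C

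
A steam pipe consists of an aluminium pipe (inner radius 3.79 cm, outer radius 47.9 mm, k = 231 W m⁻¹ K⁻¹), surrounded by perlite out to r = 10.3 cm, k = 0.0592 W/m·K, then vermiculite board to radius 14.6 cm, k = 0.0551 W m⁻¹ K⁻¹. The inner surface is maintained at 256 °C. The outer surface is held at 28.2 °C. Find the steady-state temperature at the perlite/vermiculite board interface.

Resistance network (inner→outer):
  R'_aluminium = ln(0.0479/0.0379)/(2πk) = 0.2342/(2π·231) = 1.613×10^-4 m·K/W
  R'_perlite = ln(0.103/0.0479)/(2πk) = 0.7656/(2π·0.0592) = 2.058 m·K/W
  R'_vermiculite board = ln(0.146/0.103)/(2πk) = 0.3489/(2π·0.0551) = 1.008 m·K/W
ΣR = 1.613×10^-4 + 2.058 + 1.008 = 3.066 m·K/W
Q' = ΔT/ΣR = (256 °C − 28.2 °C)/3.066 = 74.30 W/m
From the inner boundary to the perlite/vermiculite board interface, ΣR_partial = 2.058 m·K/W.
T_interface = T_in − Q'·ΣR_partial = 256 °C − (74.30)(2.058) = 103 °C

T = 103 °C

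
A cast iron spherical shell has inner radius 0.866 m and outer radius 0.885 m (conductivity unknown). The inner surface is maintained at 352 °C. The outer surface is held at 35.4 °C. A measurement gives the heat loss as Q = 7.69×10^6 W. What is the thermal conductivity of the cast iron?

ΣR = ΔT/Q = |352 − 35.4|/7.69×10^6 = 4.117×10^-5 K/W
(1/r₁−1/r₂)/(4πk) = 4.117×10^-5 ⇒ k = 0.02479/(4π·4.117×10^-5) = 47.9 W/m·K

k = 47.9 W/m·K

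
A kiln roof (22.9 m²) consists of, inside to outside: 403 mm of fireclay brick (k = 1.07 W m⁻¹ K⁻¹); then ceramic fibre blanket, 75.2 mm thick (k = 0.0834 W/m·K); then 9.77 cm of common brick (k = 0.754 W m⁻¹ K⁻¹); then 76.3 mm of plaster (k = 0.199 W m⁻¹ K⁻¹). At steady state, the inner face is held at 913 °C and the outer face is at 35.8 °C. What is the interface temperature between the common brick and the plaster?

Resistance network (inner→outer):
  R_fireclay brick = L/(kA) = 0.403/(1.07·22.9) = 0.01645 K/W
  R_ceramic fibre blanket = L/(kA) = 0.0752/(0.0834·22.9) = 0.03937 K/W
  R_common brick = L/(kA) = 0.0977/(0.754·22.9) = 0.005658 K/W
  R_plaster = L/(kA) = 0.0763/(0.199·22.9) = 0.01674 K/W
ΣR = 0.01645 + 0.03937 + 0.005658 + 0.01674 = 0.07822 K/W
Q = ΔT/ΣR = (913 °C − 35.8 °C)/0.07822 = 11210 W
From the inner boundary to the common brick/plaster interface, ΣR_partial = 0.06148 K/W.
T_interface = T_in − Q·ΣR_partial = 913 °C − (11210)(0.06148) = 224 °C

T = 224 °C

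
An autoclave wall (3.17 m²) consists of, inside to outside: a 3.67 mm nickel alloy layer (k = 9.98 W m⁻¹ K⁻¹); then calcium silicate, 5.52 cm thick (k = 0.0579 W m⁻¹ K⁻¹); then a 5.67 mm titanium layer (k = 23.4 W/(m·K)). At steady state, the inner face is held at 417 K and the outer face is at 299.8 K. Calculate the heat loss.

Resistance network (inner→outer):
  R_nickel alloy = L/(kA) = 0.00367/(9.98·3.17) = 1.160×10^-4 K/W
  R_calcium silicate = L/(kA) = 0.0552/(0.0579·3.17) = 0.3007 K/W
  R_titanium = L/(kA) = 0.00567/(23.4·3.17) = 7.644×10^-5 K/W
ΣR = 1.160×10^-4 + 0.3007 + 7.644×10^-5 = 0.3009 K/W
Q = ΔT/ΣR = (417 K − 299.8 K)/0.3009 = 389 W

Q = 389 W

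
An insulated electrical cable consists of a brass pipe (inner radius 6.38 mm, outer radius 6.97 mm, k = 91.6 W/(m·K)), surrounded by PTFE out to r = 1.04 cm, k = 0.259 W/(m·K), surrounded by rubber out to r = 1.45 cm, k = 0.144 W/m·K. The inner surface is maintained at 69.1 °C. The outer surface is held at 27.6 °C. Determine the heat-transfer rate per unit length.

Q' = 67.7 W/m

Resistance network (inner→outer):
  R'_brass = ln(0.00697/0.00638)/(2πk) = 0.08845/(2π·91.6) = 1.537×10^-4 m·K/W
  R'_PTFE = ln(0.0104/0.00697)/(2πk) = 0.4002/(2π·0.259) = 0.2459 m·K/W
  R'_rubber = ln(0.0145/0.0104)/(2πk) = 0.3323/(2π·0.144) = 0.3673 m·K/W
ΣR = 1.537×10^-4 + 0.2459 + 0.3673 = 0.6134 m·K/W
Q' = ΔT/ΣR = (69.1 °C − 27.6 °C)/0.6134 = 67.7 W/m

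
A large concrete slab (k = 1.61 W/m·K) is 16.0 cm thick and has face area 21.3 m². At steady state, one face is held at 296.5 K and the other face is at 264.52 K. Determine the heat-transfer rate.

Q = 6.85 kW

Q = kA·ΔT/L = 1.61 × 21.3 × |296.5 K − 264.52 K| / 0.160 = 6850 W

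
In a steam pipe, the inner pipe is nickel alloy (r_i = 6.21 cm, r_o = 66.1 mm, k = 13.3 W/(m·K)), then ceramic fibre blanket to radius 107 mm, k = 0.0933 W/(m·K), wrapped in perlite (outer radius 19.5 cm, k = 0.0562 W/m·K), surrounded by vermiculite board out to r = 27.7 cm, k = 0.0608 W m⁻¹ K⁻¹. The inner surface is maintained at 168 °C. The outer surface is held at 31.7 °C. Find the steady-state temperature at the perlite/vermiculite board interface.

Series thermal resistances, inner to outer:
  R'_nickel alloy = ln(0.0661/0.0621)/(2πk) = 0.06242/(2π·13.3) = 7.470×10^-4 m·K/W
  R'_ceramic fibre blanket = ln(0.107/0.0661)/(2πk) = 0.4817/(2π·0.0933) = 0.8216 m·K/W
  R'_perlite = ln(0.195/0.107)/(2πk) = 0.6002/(2π·0.0562) = 1.700 m·K/W
  R'_vermiculite board = ln(0.277/0.195)/(2πk) = 0.3510/(2π·0.0608) = 0.9189 m·K/W
ΣR = 7.470×10^-4 + 0.8216 + 1.700 + 0.9189 = 3.441 m·K/W
Q' = ΔT/ΣR = (168 °C − 31.7 °C)/3.441 = 39.61 W/m
From the inner boundary to the perlite/vermiculite board interface, ΣR_partial = 2.522 m·K/W.
T_interface = T_in − Q'·ΣR_partial = 168 °C − (39.61)(2.522) = 68.1 °C

T = 68.1 °C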